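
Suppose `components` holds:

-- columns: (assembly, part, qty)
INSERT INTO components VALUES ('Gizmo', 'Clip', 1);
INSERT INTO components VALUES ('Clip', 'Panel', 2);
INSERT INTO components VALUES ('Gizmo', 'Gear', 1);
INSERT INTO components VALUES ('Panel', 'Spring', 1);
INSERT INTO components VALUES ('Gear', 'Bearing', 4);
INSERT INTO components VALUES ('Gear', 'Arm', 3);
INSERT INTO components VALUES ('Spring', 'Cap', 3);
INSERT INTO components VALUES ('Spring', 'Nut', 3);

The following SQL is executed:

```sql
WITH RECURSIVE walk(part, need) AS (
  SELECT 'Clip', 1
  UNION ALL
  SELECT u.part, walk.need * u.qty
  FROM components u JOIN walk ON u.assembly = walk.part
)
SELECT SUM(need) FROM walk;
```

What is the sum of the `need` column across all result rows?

Base: (Clip, need=1).
Iteration 1: components of {Clip} -> Panel = 1*2 = 2.
Iteration 2: components of {Panel} -> Spring = 2*1 = 2.
Iteration 3: components of {Spring} -> Cap = 2*3 = 6, Nut = 2*3 = 6.
Iteration 4: no further components; recursion stops.
SUM(need) = 1 + 2 + 2 + 6 + 6 = 17.

17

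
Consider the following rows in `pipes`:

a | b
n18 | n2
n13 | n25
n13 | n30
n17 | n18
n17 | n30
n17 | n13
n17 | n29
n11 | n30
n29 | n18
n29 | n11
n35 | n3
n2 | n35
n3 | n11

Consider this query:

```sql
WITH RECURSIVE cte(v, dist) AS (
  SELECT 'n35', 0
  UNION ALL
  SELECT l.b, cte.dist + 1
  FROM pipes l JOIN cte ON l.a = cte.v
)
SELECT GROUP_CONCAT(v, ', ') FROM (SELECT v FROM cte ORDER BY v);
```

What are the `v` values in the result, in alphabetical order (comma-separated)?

n11, n3, n30, n35

Base: (n35, dist=0).
Iteration 1: edges from {n35} -> (n3, dist=1).
Iteration 2: edges from {n3} -> (n11, dist=2).
Iteration 3: edges from {n11} -> (n30, dist=3).
Iteration 4: no outgoing edges from {n30}; recursion stops.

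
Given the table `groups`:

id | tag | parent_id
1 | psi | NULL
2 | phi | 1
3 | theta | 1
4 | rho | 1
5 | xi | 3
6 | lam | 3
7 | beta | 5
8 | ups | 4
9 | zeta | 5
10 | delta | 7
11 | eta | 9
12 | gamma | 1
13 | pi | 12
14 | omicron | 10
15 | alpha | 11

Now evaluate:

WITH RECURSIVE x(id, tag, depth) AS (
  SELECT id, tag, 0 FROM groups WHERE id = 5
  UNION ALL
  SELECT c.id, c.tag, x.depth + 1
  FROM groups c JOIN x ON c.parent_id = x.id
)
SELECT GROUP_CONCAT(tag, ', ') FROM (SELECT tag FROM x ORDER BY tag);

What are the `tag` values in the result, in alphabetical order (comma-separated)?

Base: id=5 (xi) at depth 0.
Iteration 1: rows with parent_id in {5} -> beta (id 7, depth 1), zeta (id 9, depth 1).
Iteration 2: rows with parent_id in {7,9} -> delta (id 10, depth 2), eta (id 11, depth 2).
Iteration 3: rows with parent_id in {10,11} -> omicron (id 14, depth 3), alpha (id 15, depth 3).
Iteration 4: no rows with parent_id in {14,15}; recursion stops.

alpha, beta, delta, eta, omicron, xi, zeta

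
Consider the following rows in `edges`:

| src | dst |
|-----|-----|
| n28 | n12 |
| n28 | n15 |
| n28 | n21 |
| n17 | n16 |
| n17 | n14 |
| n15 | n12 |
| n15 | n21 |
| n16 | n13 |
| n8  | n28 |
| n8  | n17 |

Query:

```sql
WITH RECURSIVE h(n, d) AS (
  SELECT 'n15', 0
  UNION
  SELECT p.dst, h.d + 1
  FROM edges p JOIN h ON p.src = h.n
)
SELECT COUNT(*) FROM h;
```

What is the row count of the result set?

3

Base: (n15, d=0).
Iteration 1: edges from {n15} -> (n12, d=1), (n21, d=1).
Iteration 2: no outgoing edges from {n12,n21}; recursion stops.
Total rows emitted: 3.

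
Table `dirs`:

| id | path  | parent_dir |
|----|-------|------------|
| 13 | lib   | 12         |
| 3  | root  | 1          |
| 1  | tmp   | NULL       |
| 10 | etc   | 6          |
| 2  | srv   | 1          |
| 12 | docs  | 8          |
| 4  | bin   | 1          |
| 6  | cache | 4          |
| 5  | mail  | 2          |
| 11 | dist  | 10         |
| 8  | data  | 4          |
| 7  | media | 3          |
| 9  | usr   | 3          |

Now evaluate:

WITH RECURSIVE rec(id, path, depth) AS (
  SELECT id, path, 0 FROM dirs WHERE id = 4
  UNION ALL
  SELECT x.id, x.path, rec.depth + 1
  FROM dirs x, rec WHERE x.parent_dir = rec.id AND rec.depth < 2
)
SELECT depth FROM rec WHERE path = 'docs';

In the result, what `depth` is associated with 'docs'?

Base: id=4 (bin) at depth 0.
Iteration 1: rows with parent_dir in {4} -> cache (id 6, depth 1), data (id 8, depth 1).
Iteration 2: rows with parent_dir in {6,8} -> etc (id 10, depth 2), docs (id 12, depth 2).
Iteration 3: depth < 2 fails for all current rows; recursion stops.

2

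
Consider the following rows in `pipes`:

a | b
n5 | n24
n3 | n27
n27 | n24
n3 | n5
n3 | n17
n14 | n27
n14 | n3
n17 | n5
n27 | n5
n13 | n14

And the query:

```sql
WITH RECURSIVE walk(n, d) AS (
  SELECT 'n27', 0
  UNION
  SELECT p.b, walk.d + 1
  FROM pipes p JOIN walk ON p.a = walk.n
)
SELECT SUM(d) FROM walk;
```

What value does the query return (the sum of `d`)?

Base: (n27, d=0).
Iteration 1: edges from {n27} -> (n24, d=1), (n5, d=1).
Iteration 2: edges from {n24,n5} -> (n24, d=2).
Iteration 3: no outgoing edges from {n24}; recursion stops.
SUM(d) = 0 + 1 + 1 + 2 = 4.

4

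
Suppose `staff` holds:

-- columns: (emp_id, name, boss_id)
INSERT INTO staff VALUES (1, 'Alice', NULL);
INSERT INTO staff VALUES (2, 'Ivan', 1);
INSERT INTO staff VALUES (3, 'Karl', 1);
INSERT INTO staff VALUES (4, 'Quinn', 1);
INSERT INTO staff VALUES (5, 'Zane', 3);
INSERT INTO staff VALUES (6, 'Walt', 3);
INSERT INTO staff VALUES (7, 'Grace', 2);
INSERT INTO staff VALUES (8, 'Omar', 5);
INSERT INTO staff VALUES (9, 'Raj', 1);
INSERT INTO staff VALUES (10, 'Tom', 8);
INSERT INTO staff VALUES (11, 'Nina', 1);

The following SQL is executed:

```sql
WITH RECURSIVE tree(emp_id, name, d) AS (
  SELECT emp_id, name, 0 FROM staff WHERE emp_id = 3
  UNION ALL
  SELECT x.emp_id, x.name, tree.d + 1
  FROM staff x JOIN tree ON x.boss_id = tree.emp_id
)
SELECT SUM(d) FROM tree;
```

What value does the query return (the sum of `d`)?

Base: emp_id=3 (Karl) at d 0.
Iteration 1: rows with boss_id in {3} -> Zane (id 5, d 1), Walt (id 6, d 1).
Iteration 2: rows with boss_id in {5,6} -> Omar (id 8, d 2).
Iteration 3: rows with boss_id in {8} -> Tom (id 10, d 3).
Iteration 4: no rows with boss_id in {10}; recursion stops.
SUM(d) = 0 + 1 + 1 + 2 + 3 = 7.

7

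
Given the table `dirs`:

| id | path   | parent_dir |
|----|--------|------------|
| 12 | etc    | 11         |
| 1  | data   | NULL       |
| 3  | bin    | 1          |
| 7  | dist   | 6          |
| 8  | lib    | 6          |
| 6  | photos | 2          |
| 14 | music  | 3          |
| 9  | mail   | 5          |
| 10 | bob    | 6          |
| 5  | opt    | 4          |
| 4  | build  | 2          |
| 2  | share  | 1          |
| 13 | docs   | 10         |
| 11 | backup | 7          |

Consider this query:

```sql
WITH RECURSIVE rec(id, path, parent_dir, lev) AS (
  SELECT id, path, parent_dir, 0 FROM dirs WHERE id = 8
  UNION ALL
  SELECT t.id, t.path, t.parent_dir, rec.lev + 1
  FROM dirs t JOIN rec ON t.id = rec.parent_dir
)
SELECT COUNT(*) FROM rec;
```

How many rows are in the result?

4

Base: id=8 (lib), parent_dir=6, lev 0.
Iteration 1: join on id=6 -> photos (id 6, parent_dir=2, lev 1).
Iteration 2: join on id=2 -> share (id 2, parent_dir=1, lev 2).
Iteration 3: join on id=1 -> data (id 1, parent_dir=NULL, lev 3).
Iteration 4: parent_dir is NULL; no match; recursion stops.
Total rows emitted: 4.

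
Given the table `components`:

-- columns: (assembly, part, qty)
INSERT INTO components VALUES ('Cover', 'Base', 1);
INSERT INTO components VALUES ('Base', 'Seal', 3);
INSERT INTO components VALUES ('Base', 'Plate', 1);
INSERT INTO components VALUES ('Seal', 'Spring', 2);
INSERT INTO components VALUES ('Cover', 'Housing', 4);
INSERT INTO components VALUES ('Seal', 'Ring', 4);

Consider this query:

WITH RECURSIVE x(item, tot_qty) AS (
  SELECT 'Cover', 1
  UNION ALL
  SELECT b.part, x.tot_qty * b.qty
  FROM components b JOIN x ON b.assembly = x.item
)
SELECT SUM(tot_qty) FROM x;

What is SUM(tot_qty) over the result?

Base: (Cover, tot_qty=1).
Iteration 1: components of {Cover} -> Base = 1*1 = 1, Housing = 1*4 = 4.
Iteration 2: components of {Base,Housing} -> Plate = 1*1 = 1, Seal = 1*3 = 3.
Iteration 3: components of {Plate,Seal} -> Ring = 3*4 = 12, Spring = 3*2 = 6.
Iteration 4: no further components; recursion stops.
SUM(tot_qty) = 1 + 1 + 4 + 3 + 1 + 6 + 12 = 28.

28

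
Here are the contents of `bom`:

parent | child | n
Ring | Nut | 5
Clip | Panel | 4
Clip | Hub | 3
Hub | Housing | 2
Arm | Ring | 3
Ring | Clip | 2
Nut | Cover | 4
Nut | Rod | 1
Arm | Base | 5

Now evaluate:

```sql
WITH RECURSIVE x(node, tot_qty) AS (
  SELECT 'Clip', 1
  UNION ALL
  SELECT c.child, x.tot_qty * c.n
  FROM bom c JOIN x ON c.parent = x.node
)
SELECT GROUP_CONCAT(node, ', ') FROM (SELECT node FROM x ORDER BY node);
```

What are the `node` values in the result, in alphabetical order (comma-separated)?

Clip, Housing, Hub, Panel

Base: (Clip, tot_qty=1).
Iteration 1: components of {Clip} -> Hub = 1*3 = 3, Panel = 1*4 = 4.
Iteration 2: components of {Hub,Panel} -> Housing = 3*2 = 6.
Iteration 3: no further components; recursion stops.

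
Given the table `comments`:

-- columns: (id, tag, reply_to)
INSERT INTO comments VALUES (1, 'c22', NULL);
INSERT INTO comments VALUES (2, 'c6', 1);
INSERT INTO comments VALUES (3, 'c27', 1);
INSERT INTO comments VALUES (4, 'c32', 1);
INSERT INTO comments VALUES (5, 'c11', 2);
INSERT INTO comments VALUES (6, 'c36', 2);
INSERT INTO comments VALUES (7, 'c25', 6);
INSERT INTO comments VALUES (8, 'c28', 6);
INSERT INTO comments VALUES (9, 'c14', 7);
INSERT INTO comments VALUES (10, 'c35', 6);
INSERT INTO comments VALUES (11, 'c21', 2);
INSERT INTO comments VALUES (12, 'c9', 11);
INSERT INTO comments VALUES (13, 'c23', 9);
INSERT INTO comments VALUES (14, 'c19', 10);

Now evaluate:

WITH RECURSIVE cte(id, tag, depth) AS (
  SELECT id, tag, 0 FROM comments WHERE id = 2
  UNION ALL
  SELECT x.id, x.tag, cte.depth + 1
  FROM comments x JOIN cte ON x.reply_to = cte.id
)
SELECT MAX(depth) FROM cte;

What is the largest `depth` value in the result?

4

Base: id=2 (c6) at depth 0.
Iteration 1: rows with reply_to in {2} -> c11 (id 5, depth 1), c36 (id 6, depth 1), c21 (id 11, depth 1).
Iteration 2: rows with reply_to in {5,6,11} -> c25 (id 7, depth 2), c28 (id 8, depth 2), c35 (id 10, depth 2), c9 (id 12, depth 2).
Iteration 3: rows with reply_to in {7,8,10,12} -> c14 (id 9, depth 3), c19 (id 14, depth 3).
Iteration 4: rows with reply_to in {9,14} -> c23 (id 13, depth 4).
Iteration 5: no rows with reply_to in {13}; recursion stops.
depth values: 0, 1, 1, 1, 2, 2, 2, 2, 3, 3, 4; the maximum is 4.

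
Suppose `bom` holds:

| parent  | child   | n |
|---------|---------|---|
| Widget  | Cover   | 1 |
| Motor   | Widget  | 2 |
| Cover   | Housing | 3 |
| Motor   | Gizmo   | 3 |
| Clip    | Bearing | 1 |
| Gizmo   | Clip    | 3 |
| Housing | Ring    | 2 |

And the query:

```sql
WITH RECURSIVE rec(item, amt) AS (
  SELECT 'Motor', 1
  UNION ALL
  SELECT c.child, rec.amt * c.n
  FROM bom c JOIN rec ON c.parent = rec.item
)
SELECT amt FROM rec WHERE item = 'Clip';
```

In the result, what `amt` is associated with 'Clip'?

9

Base: (Motor, amt=1).
Iteration 1: components of {Motor} -> Gizmo = 1*3 = 3, Widget = 1*2 = 2.
Iteration 2: components of {Gizmo,Widget} -> Clip = 3*3 = 9, Cover = 2*1 = 2.
Iteration 3: components of {Clip,Cover} -> Bearing = 9*1 = 9, Housing = 2*3 = 6.
Iteration 4: components of {Bearing,Housing} -> Ring = 6*2 = 12.
Iteration 5: no further components; recursion stops.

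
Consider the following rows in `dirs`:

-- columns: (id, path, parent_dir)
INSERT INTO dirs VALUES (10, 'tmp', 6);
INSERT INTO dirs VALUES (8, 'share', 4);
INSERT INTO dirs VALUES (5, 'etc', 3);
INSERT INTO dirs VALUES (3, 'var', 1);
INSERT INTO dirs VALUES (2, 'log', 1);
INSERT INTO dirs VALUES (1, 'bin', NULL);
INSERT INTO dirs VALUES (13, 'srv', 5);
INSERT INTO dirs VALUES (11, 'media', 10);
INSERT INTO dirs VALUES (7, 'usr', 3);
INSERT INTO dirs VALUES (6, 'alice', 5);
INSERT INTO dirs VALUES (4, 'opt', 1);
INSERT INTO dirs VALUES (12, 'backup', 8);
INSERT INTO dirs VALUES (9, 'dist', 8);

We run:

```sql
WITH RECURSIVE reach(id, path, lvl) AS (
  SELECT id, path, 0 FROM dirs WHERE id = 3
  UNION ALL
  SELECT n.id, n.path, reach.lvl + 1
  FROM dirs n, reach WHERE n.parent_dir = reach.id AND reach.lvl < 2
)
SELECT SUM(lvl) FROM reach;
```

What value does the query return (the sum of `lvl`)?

Base: id=3 (var) at lvl 0.
Iteration 1: rows with parent_dir in {3} -> etc (id 5, lvl 1), usr (id 7, lvl 1).
Iteration 2: rows with parent_dir in {5,7} -> alice (id 6, lvl 2), srv (id 13, lvl 2).
Iteration 3: lvl < 2 fails for all current rows; recursion stops.
SUM(lvl) = 0 + 1 + 1 + 2 + 2 = 6.

6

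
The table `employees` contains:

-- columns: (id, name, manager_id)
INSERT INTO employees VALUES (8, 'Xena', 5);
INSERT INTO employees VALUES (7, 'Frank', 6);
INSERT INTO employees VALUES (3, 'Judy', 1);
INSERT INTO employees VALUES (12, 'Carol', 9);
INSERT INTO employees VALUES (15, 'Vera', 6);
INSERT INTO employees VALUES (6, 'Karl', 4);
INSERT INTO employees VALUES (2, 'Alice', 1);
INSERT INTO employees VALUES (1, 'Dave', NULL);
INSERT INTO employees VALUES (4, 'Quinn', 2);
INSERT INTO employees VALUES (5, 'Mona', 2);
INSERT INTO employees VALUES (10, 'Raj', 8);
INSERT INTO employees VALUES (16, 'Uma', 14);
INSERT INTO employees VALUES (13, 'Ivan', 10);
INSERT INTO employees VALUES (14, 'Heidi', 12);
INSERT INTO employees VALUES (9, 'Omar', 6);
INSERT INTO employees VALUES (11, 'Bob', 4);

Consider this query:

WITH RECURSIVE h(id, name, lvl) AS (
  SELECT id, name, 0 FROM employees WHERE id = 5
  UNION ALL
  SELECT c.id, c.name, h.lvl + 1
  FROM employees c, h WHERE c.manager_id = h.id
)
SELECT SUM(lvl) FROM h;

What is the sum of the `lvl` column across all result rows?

6

Base: id=5 (Mona) at lvl 0.
Iteration 1: rows with manager_id in {5} -> Xena (id 8, lvl 1).
Iteration 2: rows with manager_id in {8} -> Raj (id 10, lvl 2).
Iteration 3: rows with manager_id in {10} -> Ivan (id 13, lvl 3).
Iteration 4: no rows with manager_id in {13}; recursion stops.
SUM(lvl) = 0 + 1 + 2 + 3 = 6.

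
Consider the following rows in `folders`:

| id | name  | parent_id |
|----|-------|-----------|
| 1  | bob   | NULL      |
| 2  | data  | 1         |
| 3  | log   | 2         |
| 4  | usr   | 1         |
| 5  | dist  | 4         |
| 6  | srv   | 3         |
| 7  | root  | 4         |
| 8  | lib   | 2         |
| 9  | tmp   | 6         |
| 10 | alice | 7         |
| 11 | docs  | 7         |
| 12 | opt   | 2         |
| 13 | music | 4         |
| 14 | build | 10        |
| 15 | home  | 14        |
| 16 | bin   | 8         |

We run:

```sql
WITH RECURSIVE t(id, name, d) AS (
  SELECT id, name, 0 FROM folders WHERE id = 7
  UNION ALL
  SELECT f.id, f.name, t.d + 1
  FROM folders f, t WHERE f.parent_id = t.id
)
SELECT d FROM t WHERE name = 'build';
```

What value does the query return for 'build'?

2

Base: id=7 (root) at d 0.
Iteration 1: rows with parent_id in {7} -> alice (id 10, d 1), docs (id 11, d 1).
Iteration 2: rows with parent_id in {10,11} -> build (id 14, d 2).
Iteration 3: rows with parent_id in {14} -> home (id 15, d 3).
Iteration 4: no rows with parent_id in {15}; recursion stops.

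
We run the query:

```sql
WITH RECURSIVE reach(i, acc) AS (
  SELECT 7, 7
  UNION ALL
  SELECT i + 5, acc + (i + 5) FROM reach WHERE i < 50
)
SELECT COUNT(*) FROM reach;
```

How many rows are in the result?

Base: i=7, acc=7.
Iteration 1: 7 < 50 holds -> i = 7 + 5 = 12, acc = 7 + 12 = 19.
Iteration 2: 12 < 50 holds -> i = 12 + 5 = 17, acc = 19 + 17 = 36.
Iteration 3: 17 < 50 holds -> i = 17 + 5 = 22, acc = 36 + 22 = 58.
Iteration 4: 22 < 50 holds -> i = 22 + 5 = 27, acc = 58 + 27 = 85.
Iteration 5: 27 < 50 holds -> i = 27 + 5 = 32, acc = 85 + 32 = 117.
Iteration 6: 32 < 50 holds -> i = 32 + 5 = 37, acc = 117 + 37 = 154.
Iteration 7: 37 < 50 holds -> i = 37 + 5 = 42, acc = 154 + 42 = 196.
Iteration 8: 42 < 50 holds -> i = 42 + 5 = 47, acc = 196 + 47 = 243.
Iteration 9: 47 < 50 holds -> i = 47 + 5 = 52, acc = 243 + 52 = 295.
Iteration 10: 52 < 50 fails; recursion stops.
Total rows emitted: 10.

10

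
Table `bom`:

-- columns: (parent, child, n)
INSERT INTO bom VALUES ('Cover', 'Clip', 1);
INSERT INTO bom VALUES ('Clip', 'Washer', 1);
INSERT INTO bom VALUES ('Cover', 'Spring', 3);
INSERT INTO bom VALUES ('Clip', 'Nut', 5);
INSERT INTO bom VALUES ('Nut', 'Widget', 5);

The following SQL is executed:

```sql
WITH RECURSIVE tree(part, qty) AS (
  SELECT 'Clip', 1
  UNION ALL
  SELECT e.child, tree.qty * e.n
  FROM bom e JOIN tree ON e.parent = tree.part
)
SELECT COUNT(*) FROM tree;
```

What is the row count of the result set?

Base: (Clip, qty=1).
Iteration 1: components of {Clip} -> Nut = 1*5 = 5, Washer = 1*1 = 1.
Iteration 2: components of {Nut,Washer} -> Widget = 5*5 = 25.
Iteration 3: no further components; recursion stops.
Total rows emitted: 4.

4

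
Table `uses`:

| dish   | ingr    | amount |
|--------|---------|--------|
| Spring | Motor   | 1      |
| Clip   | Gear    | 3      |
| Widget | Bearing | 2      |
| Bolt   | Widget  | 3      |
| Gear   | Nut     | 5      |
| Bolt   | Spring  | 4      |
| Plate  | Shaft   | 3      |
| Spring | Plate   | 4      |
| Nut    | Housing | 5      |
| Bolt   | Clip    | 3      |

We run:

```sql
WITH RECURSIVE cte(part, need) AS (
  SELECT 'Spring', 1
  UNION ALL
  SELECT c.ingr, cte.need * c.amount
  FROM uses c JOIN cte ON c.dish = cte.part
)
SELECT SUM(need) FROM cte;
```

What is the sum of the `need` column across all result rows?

18

Base: (Spring, need=1).
Iteration 1: components of {Spring} -> Motor = 1*1 = 1, Plate = 1*4 = 4.
Iteration 2: components of {Motor,Plate} -> Shaft = 4*3 = 12.
Iteration 3: no further components; recursion stops.
SUM(need) = 1 + 1 + 4 + 12 = 18.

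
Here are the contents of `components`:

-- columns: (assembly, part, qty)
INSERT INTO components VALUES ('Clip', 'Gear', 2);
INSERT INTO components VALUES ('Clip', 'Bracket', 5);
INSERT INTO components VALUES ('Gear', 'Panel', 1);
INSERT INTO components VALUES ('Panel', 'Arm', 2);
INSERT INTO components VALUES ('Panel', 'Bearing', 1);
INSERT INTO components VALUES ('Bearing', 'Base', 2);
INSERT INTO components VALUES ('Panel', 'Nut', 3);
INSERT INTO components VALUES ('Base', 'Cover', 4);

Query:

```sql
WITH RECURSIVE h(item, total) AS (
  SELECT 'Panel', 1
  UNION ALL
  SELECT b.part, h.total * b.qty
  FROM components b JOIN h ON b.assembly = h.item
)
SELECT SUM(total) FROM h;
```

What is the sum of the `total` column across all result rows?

17

Base: (Panel, total=1).
Iteration 1: components of {Panel} -> Arm = 1*2 = 2, Bearing = 1*1 = 1, Nut = 1*3 = 3.
Iteration 2: components of {Arm,Bearing,Nut} -> Base = 1*2 = 2.
Iteration 3: components of {Base} -> Cover = 2*4 = 8.
Iteration 4: no further components; recursion stops.
SUM(total) = 1 + 2 + 1 + 3 + 2 + 8 = 17.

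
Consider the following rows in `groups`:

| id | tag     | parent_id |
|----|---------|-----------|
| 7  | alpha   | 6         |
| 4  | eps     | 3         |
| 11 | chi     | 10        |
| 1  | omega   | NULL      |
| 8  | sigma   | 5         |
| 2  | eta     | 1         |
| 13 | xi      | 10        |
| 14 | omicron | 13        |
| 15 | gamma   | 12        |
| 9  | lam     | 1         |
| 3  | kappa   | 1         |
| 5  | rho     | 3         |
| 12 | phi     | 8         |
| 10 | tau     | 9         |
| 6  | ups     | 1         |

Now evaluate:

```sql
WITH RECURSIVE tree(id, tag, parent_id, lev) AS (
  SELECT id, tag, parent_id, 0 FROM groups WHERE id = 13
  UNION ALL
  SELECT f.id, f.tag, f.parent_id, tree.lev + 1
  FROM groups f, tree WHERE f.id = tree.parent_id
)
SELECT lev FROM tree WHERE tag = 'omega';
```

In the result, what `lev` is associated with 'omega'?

3

Base: id=13 (xi), parent_id=10, lev 0.
Iteration 1: join on id=10 -> tau (id 10, parent_id=9, lev 1).
Iteration 2: join on id=9 -> lam (id 9, parent_id=1, lev 2).
Iteration 3: join on id=1 -> omega (id 1, parent_id=NULL, lev 3).
Iteration 4: parent_id is NULL; no match; recursion stops.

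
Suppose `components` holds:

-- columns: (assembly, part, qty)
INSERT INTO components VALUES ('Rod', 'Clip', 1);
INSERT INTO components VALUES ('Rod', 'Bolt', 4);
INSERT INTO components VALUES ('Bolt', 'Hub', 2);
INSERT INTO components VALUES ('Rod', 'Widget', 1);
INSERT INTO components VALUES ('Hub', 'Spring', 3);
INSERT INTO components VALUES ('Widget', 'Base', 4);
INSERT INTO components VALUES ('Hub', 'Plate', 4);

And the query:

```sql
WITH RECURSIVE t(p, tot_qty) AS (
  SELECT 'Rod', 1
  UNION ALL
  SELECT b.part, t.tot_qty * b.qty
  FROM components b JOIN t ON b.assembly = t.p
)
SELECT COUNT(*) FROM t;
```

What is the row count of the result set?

8

Base: (Rod, tot_qty=1).
Iteration 1: components of {Rod} -> Bolt = 1*4 = 4, Clip = 1*1 = 1, Widget = 1*1 = 1.
Iteration 2: components of {Bolt,Clip,Widget} -> Base = 1*4 = 4, Hub = 4*2 = 8.
Iteration 3: components of {Base,Hub} -> Plate = 8*4 = 32, Spring = 8*3 = 24.
Iteration 4: no further components; recursion stops.
Total rows emitted: 8.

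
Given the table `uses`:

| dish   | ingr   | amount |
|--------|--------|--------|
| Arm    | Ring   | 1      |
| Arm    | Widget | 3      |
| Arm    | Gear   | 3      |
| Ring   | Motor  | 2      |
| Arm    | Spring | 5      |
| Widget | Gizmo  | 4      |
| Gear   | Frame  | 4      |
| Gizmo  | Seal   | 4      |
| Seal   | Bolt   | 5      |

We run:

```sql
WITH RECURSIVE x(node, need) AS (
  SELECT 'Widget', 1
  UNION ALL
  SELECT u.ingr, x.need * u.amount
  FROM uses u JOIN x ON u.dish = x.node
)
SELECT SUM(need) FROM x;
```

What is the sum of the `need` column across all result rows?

Base: (Widget, need=1).
Iteration 1: components of {Widget} -> Gizmo = 1*4 = 4.
Iteration 2: components of {Gizmo} -> Seal = 4*4 = 16.
Iteration 3: components of {Seal} -> Bolt = 16*5 = 80.
Iteration 4: no further components; recursion stops.
SUM(need) = 1 + 4 + 16 + 80 = 101.

101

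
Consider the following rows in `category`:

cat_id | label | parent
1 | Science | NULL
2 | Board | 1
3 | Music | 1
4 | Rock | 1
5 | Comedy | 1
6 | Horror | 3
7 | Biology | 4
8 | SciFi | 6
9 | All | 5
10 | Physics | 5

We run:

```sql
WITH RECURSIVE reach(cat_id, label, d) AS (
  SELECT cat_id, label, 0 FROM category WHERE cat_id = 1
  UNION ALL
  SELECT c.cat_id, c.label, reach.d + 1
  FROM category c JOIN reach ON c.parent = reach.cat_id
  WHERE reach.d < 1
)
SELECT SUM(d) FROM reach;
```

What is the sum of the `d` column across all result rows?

Base: cat_id=1 (Science) at d 0.
Iteration 1: rows with parent in {1} -> Board (id 2, d 1), Music (id 3, d 1), Rock (id 4, d 1), Comedy (id 5, d 1).
Iteration 2: d < 1 fails for all current rows; recursion stops.
SUM(d) = 0 + 1 + 1 + 1 + 1 = 4.

4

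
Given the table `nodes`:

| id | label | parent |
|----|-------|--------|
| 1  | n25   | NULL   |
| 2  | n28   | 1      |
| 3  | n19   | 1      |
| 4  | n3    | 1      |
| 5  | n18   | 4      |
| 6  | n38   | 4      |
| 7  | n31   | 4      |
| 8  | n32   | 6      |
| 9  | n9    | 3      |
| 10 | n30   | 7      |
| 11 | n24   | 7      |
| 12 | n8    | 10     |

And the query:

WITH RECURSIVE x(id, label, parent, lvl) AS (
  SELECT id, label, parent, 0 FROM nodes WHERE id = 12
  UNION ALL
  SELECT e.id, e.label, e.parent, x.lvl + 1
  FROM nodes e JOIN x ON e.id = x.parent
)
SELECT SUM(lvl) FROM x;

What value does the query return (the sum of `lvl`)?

Base: id=12 (n8), parent=10, lvl 0.
Iteration 1: join on id=10 -> n30 (id 10, parent=7, lvl 1).
Iteration 2: join on id=7 -> n31 (id 7, parent=4, lvl 2).
Iteration 3: join on id=4 -> n3 (id 4, parent=1, lvl 3).
Iteration 4: join on id=1 -> n25 (id 1, parent=NULL, lvl 4).
Iteration 5: parent is NULL; no match; recursion stops.
SUM(lvl) = 0 + 1 + 2 + 3 + 4 = 10.

10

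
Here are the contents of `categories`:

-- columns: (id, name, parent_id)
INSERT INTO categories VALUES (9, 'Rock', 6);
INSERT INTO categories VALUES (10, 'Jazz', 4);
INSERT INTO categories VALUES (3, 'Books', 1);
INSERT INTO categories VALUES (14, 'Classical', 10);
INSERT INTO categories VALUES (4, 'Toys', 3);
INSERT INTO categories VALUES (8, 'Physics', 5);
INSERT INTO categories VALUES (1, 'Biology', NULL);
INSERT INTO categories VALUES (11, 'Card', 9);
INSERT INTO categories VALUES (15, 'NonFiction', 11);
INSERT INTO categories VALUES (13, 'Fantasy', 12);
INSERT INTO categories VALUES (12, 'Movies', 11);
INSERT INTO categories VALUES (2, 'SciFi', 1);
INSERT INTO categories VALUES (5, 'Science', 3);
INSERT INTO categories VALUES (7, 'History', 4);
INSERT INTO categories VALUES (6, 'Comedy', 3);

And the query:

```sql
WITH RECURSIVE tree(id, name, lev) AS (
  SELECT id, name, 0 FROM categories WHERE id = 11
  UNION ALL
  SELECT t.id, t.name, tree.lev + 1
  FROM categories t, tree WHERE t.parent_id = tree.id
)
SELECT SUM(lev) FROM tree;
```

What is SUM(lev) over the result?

4

Base: id=11 (Card) at lev 0.
Iteration 1: rows with parent_id in {11} -> Movies (id 12, lev 1), NonFiction (id 15, lev 1).
Iteration 2: rows with parent_id in {12,15} -> Fantasy (id 13, lev 2).
Iteration 3: no rows with parent_id in {13}; recursion stops.
SUM(lev) = 0 + 1 + 1 + 2 = 4.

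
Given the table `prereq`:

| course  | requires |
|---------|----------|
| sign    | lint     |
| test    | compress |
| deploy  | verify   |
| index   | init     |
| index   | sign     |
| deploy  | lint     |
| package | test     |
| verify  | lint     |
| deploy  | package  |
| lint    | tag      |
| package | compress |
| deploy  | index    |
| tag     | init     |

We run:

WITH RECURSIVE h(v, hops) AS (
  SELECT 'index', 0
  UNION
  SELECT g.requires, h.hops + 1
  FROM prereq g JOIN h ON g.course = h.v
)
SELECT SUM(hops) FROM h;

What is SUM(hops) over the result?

11

Base: (index, hops=0).
Iteration 1: edges from {index} -> (init, hops=1), (sign, hops=1).
Iteration 2: edges from {init,sign} -> (lint, hops=2).
Iteration 3: edges from {lint} -> (tag, hops=3).
Iteration 4: edges from {tag} -> (init, hops=4).
Iteration 5: no outgoing edges from {init}; recursion stops.
SUM(hops) = 0 + 1 + 1 + 2 + 3 + 4 = 11.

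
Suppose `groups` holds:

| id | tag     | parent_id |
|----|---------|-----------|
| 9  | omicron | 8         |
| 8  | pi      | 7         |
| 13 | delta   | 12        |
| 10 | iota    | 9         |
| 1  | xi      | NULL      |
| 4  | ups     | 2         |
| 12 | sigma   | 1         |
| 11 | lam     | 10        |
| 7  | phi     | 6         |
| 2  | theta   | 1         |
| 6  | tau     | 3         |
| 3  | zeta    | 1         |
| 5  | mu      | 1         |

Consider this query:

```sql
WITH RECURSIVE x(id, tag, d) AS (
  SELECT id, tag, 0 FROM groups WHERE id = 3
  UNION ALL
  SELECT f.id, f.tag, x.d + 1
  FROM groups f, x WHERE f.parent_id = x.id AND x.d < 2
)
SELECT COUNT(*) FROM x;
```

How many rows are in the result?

3

Base: id=3 (zeta) at d 0.
Iteration 1: rows with parent_id in {3} -> tau (id 6, d 1).
Iteration 2: rows with parent_id in {6} -> phi (id 7, d 2).
Iteration 3: d < 2 fails for all current rows; recursion stops.
Total rows emitted: 3.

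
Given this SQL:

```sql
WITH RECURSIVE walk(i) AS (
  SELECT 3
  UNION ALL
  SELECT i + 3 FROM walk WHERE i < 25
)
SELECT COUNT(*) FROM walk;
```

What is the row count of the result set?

9

Base: i=3.
Iteration 1: 3 < 25 holds -> i = 3 + 3 = 6.
Iteration 2: 6 < 25 holds -> i = 6 + 3 = 9.
Iteration 3: 9 < 25 holds -> i = 9 + 3 = 12.
Iteration 4: 12 < 25 holds -> i = 12 + 3 = 15.
Iteration 5: 15 < 25 holds -> i = 15 + 3 = 18.
Iteration 6: 18 < 25 holds -> i = 18 + 3 = 21.
Iteration 7: 21 < 25 holds -> i = 21 + 3 = 24.
Iteration 8: 24 < 25 holds -> i = 24 + 3 = 27.
Iteration 9: 27 < 25 fails; recursion stops.
Total rows emitted: 9.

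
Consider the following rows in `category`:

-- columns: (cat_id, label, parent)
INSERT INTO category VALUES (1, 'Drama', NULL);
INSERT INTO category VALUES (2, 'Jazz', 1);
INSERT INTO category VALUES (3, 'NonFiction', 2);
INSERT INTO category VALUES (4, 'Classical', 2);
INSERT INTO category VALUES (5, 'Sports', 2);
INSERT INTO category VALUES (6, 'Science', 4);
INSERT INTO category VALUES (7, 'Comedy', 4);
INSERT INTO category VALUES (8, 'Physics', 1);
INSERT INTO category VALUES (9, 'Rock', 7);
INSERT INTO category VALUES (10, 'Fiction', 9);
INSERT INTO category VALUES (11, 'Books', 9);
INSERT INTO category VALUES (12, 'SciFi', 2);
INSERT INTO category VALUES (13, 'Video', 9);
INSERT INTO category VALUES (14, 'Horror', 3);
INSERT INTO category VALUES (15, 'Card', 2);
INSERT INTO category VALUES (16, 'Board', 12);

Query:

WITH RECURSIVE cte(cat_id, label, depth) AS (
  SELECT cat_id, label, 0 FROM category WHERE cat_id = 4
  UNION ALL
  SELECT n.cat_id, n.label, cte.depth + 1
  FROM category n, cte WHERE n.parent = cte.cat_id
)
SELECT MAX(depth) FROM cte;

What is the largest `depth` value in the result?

3

Base: cat_id=4 (Classical) at depth 0.
Iteration 1: rows with parent in {4} -> Science (id 6, depth 1), Comedy (id 7, depth 1).
Iteration 2: rows with parent in {6,7} -> Rock (id 9, depth 2).
Iteration 3: rows with parent in {9} -> Fiction (id 10, depth 3), Books (id 11, depth 3), Video (id 13, depth 3).
Iteration 4: no rows with parent in {10,11,13}; recursion stops.
depth values: 0, 1, 1, 2, 3, 3, 3; the maximum is 3.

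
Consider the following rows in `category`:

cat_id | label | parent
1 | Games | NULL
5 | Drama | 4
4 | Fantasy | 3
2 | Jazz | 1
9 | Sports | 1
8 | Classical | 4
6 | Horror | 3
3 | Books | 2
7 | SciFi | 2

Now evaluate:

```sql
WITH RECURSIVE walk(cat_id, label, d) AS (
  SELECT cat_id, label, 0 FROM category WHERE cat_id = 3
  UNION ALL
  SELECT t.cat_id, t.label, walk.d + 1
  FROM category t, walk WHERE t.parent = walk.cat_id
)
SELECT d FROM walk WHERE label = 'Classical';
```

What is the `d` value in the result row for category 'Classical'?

2

Base: cat_id=3 (Books) at d 0.
Iteration 1: rows with parent in {3} -> Fantasy (id 4, d 1), Horror (id 6, d 1).
Iteration 2: rows with parent in {4,6} -> Drama (id 5, d 2), Classical (id 8, d 2).
Iteration 3: no rows with parent in {5,8}; recursion stops.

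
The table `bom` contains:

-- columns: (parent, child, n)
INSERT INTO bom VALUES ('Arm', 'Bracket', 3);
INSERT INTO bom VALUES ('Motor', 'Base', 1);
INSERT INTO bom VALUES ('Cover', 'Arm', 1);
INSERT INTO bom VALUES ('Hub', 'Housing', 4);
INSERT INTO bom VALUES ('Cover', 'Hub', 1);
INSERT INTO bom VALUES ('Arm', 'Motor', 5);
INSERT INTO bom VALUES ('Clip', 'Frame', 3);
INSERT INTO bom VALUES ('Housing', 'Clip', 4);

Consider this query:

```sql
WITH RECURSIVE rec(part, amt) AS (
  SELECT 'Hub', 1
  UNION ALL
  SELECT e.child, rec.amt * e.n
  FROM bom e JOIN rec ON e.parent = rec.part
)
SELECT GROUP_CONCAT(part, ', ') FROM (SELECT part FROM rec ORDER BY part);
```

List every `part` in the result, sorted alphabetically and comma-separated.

Base: (Hub, amt=1).
Iteration 1: components of {Hub} -> Housing = 1*4 = 4.
Iteration 2: components of {Housing} -> Clip = 4*4 = 16.
Iteration 3: components of {Clip} -> Frame = 16*3 = 48.
Iteration 4: no further components; recursion stops.

Clip, Frame, Housing, Hub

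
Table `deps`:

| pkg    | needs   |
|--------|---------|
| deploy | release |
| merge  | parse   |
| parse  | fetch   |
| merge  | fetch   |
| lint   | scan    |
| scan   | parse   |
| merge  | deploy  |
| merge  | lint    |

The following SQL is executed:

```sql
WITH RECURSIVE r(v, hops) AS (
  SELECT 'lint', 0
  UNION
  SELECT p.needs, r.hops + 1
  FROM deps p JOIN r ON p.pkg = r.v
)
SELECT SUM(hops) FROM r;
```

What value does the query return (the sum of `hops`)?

Base: (lint, hops=0).
Iteration 1: edges from {lint} -> (scan, hops=1).
Iteration 2: edges from {scan} -> (parse, hops=2).
Iteration 3: edges from {parse} -> (fetch, hops=3).
Iteration 4: no outgoing edges from {fetch}; recursion stops.
SUM(hops) = 0 + 1 + 2 + 3 = 6.

6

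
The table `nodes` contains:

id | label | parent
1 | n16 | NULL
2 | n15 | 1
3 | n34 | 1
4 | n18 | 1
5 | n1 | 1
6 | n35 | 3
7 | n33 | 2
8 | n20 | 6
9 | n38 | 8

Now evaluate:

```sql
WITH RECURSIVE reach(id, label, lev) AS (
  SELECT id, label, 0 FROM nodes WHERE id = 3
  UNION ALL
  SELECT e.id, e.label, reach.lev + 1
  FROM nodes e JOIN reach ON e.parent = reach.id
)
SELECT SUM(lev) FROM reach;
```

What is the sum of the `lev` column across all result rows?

Base: id=3 (n34) at lev 0.
Iteration 1: rows with parent in {3} -> n35 (id 6, lev 1).
Iteration 2: rows with parent in {6} -> n20 (id 8, lev 2).
Iteration 3: rows with parent in {8} -> n38 (id 9, lev 3).
Iteration 4: no rows with parent in {9}; recursion stops.
SUM(lev) = 0 + 1 + 2 + 3 = 6.

6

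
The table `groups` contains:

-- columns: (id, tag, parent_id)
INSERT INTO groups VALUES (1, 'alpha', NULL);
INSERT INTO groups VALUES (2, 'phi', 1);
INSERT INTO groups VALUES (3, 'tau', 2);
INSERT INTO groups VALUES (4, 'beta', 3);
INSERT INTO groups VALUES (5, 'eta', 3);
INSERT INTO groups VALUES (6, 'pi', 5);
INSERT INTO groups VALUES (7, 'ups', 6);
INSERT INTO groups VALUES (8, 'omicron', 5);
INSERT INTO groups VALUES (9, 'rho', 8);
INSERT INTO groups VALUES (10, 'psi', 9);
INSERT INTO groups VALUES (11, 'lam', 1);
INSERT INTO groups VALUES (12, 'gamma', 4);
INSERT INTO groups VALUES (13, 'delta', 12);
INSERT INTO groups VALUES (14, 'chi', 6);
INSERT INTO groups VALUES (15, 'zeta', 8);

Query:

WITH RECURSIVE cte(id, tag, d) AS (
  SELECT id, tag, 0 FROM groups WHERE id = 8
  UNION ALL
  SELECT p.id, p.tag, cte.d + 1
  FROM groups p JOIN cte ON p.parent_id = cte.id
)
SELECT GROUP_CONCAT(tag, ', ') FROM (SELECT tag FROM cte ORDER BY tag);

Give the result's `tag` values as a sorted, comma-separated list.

Base: id=8 (omicron) at d 0.
Iteration 1: rows with parent_id in {8} -> rho (id 9, d 1), zeta (id 15, d 1).
Iteration 2: rows with parent_id in {9,15} -> psi (id 10, d 2).
Iteration 3: no rows with parent_id in {10}; recursion stops.

omicron, psi, rho, zeta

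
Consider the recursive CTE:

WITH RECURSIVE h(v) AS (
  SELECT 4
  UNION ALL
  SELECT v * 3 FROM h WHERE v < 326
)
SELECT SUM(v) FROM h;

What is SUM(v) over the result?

Base: v=4.
Iteration 1: 4 < 326 holds -> v = 4 * 3 = 12.
Iteration 2: 12 < 326 holds -> v = 12 * 3 = 36.
Iteration 3: 36 < 326 holds -> v = 36 * 3 = 108.
Iteration 4: 108 < 326 holds -> v = 108 * 3 = 324.
Iteration 5: 324 < 326 holds -> v = 324 * 3 = 972.
Iteration 6: 972 < 326 fails; recursion stops.
SUM(v) = 4 + 12 + 36 + 108 + 324 + 972 = 1456.

1456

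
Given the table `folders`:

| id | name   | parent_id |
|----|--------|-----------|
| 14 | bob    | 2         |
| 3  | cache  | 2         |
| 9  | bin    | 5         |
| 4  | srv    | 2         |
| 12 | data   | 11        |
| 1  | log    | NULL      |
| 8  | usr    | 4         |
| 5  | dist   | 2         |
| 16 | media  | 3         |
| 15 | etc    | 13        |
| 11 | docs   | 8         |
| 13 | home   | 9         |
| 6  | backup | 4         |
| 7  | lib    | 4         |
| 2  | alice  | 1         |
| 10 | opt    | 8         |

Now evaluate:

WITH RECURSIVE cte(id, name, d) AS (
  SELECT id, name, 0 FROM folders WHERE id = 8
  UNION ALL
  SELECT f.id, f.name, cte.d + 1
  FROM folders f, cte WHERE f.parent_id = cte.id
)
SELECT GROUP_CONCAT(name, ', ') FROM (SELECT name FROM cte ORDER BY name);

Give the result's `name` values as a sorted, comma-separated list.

Base: id=8 (usr) at d 0.
Iteration 1: rows with parent_id in {8} -> opt (id 10, d 1), docs (id 11, d 1).
Iteration 2: rows with parent_id in {10,11} -> data (id 12, d 2).
Iteration 3: no rows with parent_id in {12}; recursion stops.

data, docs, opt, usr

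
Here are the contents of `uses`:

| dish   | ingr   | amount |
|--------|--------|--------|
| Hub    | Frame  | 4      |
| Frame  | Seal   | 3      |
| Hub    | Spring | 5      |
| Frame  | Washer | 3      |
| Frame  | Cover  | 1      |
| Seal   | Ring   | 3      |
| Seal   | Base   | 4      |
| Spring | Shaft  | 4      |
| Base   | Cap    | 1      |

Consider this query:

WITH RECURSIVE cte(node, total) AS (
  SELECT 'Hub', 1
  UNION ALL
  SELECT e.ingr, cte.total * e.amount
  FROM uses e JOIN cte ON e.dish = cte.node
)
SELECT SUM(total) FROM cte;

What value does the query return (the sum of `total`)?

190

Base: (Hub, total=1).
Iteration 1: components of {Hub} -> Frame = 1*4 = 4, Spring = 1*5 = 5.
Iteration 2: components of {Frame,Spring} -> Cover = 4*1 = 4, Seal = 4*3 = 12, Shaft = 5*4 = 20, Washer = 4*3 = 12.
Iteration 3: components of {Cover,Seal,Shaft,Washer} -> Base = 12*4 = 48, Ring = 12*3 = 36.
Iteration 4: components of {Base,Ring} -> Cap = 48*1 = 48.
Iteration 5: no further components; recursion stops.
SUM(total) = 1 + 4 + 5 + 12 + 12 + 4 + 20 + 36 + 48 + 48 = 190.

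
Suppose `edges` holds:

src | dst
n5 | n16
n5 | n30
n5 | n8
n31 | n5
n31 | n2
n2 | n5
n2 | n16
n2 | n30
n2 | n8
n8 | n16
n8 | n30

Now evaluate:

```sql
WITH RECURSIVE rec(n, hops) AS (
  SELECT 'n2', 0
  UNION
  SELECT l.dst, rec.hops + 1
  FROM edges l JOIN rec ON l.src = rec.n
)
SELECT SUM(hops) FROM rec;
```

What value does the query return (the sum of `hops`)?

Base: (n2, hops=0).
Iteration 1: edges from {n2} -> (n16, hops=1), (n30, hops=1), (n5, hops=1), (n8, hops=1).
Iteration 2: edges from {n16,n30,n5,n8} -> (n16, hops=2), (n30, hops=2), (n8, hops=2). [UNION drops 2 duplicate row(s)]
Iteration 3: edges from {n16,n30,n8} -> (n16, hops=3), (n30, hops=3).
Iteration 4: no outgoing edges from {n16,n30}; recursion stops.
SUM(hops) = 0 + 1 + 1 + 1 + 1 + 2 + 2 + 2 + 3 + 3 = 16.

16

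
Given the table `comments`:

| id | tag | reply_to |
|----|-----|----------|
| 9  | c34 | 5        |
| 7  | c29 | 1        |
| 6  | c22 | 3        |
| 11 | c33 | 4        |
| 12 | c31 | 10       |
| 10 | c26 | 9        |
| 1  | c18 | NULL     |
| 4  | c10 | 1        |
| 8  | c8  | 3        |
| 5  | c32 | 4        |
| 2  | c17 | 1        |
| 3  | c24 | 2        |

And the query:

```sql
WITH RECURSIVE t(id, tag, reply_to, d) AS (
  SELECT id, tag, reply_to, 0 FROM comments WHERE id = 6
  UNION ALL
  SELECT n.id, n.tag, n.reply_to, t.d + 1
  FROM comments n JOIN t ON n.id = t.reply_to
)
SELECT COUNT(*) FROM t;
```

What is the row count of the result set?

Base: id=6 (c22), reply_to=3, d 0.
Iteration 1: join on id=3 -> c24 (id 3, reply_to=2, d 1).
Iteration 2: join on id=2 -> c17 (id 2, reply_to=1, d 2).
Iteration 3: join on id=1 -> c18 (id 1, reply_to=NULL, d 3).
Iteration 4: reply_to is NULL; no match; recursion stops.
Total rows emitted: 4.

4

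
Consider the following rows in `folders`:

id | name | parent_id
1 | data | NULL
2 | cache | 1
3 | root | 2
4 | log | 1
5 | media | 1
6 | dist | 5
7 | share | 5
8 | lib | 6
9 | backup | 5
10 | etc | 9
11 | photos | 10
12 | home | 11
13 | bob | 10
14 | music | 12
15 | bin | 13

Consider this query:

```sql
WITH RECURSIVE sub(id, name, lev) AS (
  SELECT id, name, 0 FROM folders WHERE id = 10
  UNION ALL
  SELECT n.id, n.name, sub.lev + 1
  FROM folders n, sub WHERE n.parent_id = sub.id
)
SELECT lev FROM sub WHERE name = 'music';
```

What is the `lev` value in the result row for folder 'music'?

3

Base: id=10 (etc) at lev 0.
Iteration 1: rows with parent_id in {10} -> photos (id 11, lev 1), bob (id 13, lev 1).
Iteration 2: rows with parent_id in {11,13} -> home (id 12, lev 2), bin (id 15, lev 2).
Iteration 3: rows with parent_id in {12,15} -> music (id 14, lev 3).
Iteration 4: no rows with parent_id in {14}; recursion stops.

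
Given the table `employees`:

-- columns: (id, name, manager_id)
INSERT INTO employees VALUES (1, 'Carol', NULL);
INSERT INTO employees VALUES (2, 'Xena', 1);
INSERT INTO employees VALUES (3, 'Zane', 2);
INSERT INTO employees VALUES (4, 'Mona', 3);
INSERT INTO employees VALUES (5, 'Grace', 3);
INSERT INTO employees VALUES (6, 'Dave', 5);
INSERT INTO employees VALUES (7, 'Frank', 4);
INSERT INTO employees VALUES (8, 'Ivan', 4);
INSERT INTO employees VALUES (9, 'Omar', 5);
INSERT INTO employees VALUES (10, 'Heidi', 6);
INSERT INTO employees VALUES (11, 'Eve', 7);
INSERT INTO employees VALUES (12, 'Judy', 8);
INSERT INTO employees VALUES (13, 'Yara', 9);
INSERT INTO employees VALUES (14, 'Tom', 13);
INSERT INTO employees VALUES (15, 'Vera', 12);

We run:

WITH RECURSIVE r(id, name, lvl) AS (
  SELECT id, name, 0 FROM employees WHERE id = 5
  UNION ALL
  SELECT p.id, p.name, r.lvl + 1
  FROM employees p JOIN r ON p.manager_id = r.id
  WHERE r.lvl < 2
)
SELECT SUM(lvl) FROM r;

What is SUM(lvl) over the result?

6

Base: id=5 (Grace) at lvl 0.
Iteration 1: rows with manager_id in {5} -> Dave (id 6, lvl 1), Omar (id 9, lvl 1).
Iteration 2: rows with manager_id in {6,9} -> Heidi (id 10, lvl 2), Yara (id 13, lvl 2).
Iteration 3: lvl < 2 fails for all current rows; recursion stops.
SUM(lvl) = 0 + 1 + 1 + 2 + 2 = 6.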